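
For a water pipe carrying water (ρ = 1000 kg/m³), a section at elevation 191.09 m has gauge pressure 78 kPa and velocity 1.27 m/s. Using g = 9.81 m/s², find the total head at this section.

h ≈ 199.12 m

Pressure head ψ = P/(ρg) = 78×1000 / (1000 × 9.81) = 7.95 m.
Velocity head = v²/(2g) = 1.27² / (2 × 9.81) = 0.082 m.
h = z + ψ + v²/(2g) = 191.09 + 7.95 + 0.082 = 199.12 m.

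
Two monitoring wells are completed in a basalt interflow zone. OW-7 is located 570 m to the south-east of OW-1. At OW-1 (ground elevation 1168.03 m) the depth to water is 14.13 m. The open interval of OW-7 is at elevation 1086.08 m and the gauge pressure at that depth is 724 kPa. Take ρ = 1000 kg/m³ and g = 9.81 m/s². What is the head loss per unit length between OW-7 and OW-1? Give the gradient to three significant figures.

Total head at OW-1: h = 1168.03 − 14.13 = 1153.90 m.
Pressure head at OW-7: ψ = P/(ρg) = 724×1000 / (1000 × 9.81) = 73.80 m.
Total head at OW-7: h = z + ψ = 1086.08 + 73.80 = 1159.88 m.
Head difference: h(OW-1) − h(OW-7) = 1153.90 − 1159.88 = -5.98 m.
Hydraulic gradient: i = |Δh| / L = 5.98 / 570 = 0.0105.

i ≈ 0.0105 m/m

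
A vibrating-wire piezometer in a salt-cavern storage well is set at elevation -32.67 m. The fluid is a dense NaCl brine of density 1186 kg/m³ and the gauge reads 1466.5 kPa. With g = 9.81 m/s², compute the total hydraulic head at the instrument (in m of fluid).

h ≈ 93.38 m

ψ = P/(ρg) = 1466.5×1000 / (1186 × 9.81) = 126.05 m.
h = z + ψ = -32.67 + 126.05 = 93.38 m.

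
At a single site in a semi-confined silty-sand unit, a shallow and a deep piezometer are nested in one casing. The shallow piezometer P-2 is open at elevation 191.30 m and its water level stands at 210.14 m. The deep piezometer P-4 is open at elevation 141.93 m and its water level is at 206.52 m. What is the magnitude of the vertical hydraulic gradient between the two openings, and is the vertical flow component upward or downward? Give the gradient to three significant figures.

Total head at P-2: h = 210.14 m (water level in the standpipe).
Total head at P-4: h = 206.52 m.
Δh = h(P-2) − h(P-4) = 210.14 − 206.52 = 3.62 m.
Vertical separation Δz = 191.30 − 141.93 = 49.37 m.
|i_v| = |Δh| / Δz = 3.62 / 49.37 = 0.0733.
Head is higher in the shallow piezometer, so vertical flow is downward (recharge condition).

|i_v| ≈ 0.0733; vertical flow is downward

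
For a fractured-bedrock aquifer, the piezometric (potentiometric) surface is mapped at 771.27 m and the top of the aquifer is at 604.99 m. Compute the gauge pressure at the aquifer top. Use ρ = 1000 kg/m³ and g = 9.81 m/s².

P ≈ 1630 kPa

Pressure head at the aquifer top: ψ = h − z = 771.27 − 604.99 = 166.28 m.
P = ρgψ = 1000 × 9.81 × 166.28 = 1631207 Pa ≈ 1630 kPa.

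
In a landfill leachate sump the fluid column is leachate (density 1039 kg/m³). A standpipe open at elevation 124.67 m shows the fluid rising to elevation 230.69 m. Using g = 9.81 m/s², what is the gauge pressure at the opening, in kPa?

Pressure head ψ = h − z = 230.69 − 124.67 = 106.02 m.
P = ρgψ = 1039 × 9.81 × 106.02 = 1080618 Pa ≈ 1080 kPa.

P ≈ 1080 kPa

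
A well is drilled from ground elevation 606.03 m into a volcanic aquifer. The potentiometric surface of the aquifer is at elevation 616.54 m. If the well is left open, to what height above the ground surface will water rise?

≈ 10.51 m above ground

Water rises to the potentiometric surface, so the rise above ground = 616.54 − 606.03 = 10.51 m.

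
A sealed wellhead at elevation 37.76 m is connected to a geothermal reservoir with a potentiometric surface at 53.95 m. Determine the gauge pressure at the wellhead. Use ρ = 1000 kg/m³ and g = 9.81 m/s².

Head above the cap: Δh = 53.95 − 37.76 = 16.19 m.
P = ρgΔh = 1000 × 9.81 × 16.19 = 158824 Pa ≈ 159 kPa.

P ≈ 159 kPa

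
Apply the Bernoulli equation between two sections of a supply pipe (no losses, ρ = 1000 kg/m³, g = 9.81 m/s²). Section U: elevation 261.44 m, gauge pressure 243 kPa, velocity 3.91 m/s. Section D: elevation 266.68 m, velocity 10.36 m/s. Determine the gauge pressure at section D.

P₂ ≈ 146 kPa

Pressure head at U: ψ₁ = P₁/(ρg) = 243×1000 / (1000 × 9.81) = 24.77 m.
Velocity heads: v₁²/2g = 3.91²/19.62 = 0.779 m; v₂²/2g = 10.36²/19.62 = 5.470 m.
Total head H = z₁ + ψ₁ + v₁²/2g = 261.44 + 24.77 + 0.779 = 286.99 m.
ψ₂ = H − z₂ − v₂²/2g = 286.99 − 266.68 − 5.470 = 14.84 m.
P₂ = ρgψ₂ = 1000 × 9.81 × 14.84 ≈ 146 kPa.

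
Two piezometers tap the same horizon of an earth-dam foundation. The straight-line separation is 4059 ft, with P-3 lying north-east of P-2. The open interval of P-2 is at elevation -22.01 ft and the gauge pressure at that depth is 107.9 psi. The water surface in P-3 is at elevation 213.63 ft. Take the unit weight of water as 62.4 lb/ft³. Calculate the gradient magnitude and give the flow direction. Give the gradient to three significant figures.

i ≈ 0.00329; groundwater flows toward the north-east

Pressure head at P-2: ψ = 144·P/γ = 144 × 107.9 / 62.4 = 249.00 ft.
Total head at P-2: h = z + ψ = -22.01 + 249.00 = 226.99 ft.
Total head at P-3: h = 213.63 ft (water level in the piezometer is the total head).
Head difference: h(P-2) − h(P-3) = 226.99 − 213.63 = 13.36 ft.
Hydraulic gradient: i = |Δh| / L = 13.36 / 4059 = 0.00329.
Flow is from higher to lower head: from P-2 toward P-3, i.e. toward the north-east.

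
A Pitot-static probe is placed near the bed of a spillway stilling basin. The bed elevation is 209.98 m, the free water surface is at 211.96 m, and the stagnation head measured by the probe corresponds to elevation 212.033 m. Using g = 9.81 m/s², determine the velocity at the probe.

Near the bed, under hydrostatic conditions, the piezometric head (z + ψ) equals the free-surface elevation, 211.96 m.
Velocity head = total − piezometric = 212.033 − 211.96 = 0.073 m.
v = √(2g·h_v) = √(2 × 9.81 × 0.073) = 1.20 m/s.

v ≈ 1.20 m/s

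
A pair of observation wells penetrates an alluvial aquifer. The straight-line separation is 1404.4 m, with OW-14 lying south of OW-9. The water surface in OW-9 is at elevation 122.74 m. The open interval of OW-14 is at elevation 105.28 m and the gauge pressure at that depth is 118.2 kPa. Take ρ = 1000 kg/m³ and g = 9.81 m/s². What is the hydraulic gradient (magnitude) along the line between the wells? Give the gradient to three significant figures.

Total head at OW-9: h = 122.74 m (water level in the piezometer is the total head).
Pressure head at OW-14: ψ = P/(ρg) = 118.2×1000 / (1000 × 9.81) = 12.05 m.
Total head at OW-14: h = z + ψ = 105.28 + 12.05 = 117.33 m.
Head difference: h(OW-9) − h(OW-14) = 122.74 − 117.33 = 5.41 m.
Hydraulic gradient: i = |Δh| / L = 5.41 / 1404.4 = 0.00385.

i ≈ 0.00385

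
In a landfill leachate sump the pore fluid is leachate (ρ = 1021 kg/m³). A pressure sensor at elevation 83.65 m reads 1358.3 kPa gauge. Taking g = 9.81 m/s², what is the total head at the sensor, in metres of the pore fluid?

ψ = P/(ρg) = 1358.3×1000 / (1021 × 9.81) = 135.61 m.
h = z + ψ = 83.65 + 135.61 = 219.26 m.

h ≈ 219.26 m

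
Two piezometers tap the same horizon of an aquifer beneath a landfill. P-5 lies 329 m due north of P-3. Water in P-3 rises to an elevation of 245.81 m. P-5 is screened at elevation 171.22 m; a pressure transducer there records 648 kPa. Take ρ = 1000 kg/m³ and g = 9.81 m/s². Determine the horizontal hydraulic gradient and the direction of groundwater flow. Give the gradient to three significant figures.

Total head at P-3: h = 245.81 m (water level in the piezometer is the total head).
Pressure head at P-5: ψ = P/(ρg) = 648×1000 / (1000 × 9.81) = 66.06 m.
Total head at P-5: h = z + ψ = 171.22 + 66.06 = 237.28 m.
Head difference: h(P-3) − h(P-5) = 245.81 − 237.28 = 8.53 m.
Hydraulic gradient: i = |Δh| / L = 8.53 / 329 = 0.0259.
Flow is from higher to lower head: from P-3 toward P-5, i.e. toward the north.

i ≈ 0.0259; groundwater flows toward the north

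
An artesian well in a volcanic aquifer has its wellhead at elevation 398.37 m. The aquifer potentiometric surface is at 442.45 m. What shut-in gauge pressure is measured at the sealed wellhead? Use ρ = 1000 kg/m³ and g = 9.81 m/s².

P ≈ 432 kPa

Head above the cap: Δh = 442.45 − 398.37 = 44.08 m.
P = ρgΔh = 1000 × 9.81 × 44.08 = 432425 Pa ≈ 432 kPa.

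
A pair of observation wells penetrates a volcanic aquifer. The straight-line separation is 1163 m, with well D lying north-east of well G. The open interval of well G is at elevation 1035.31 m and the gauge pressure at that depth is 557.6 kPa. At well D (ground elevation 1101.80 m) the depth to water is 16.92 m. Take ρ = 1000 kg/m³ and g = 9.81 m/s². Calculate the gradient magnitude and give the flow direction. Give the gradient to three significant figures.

i ≈ 0.00625; groundwater flows toward the north-east

Pressure head at well G: ψ = P/(ρg) = 557.6×1000 / (1000 × 9.81) = 56.84 m.
Total head at well G: h = z + ψ = 1035.31 + 56.84 = 1092.15 m.
Total head at well D: h = 1101.80 − 16.92 = 1084.88 m.
Head difference: h(well G) − h(well D) = 1092.15 − 1084.88 = 7.27 m.
Hydraulic gradient: i = |Δh| / L = 7.27 / 1163 = 0.00625.
Flow is from higher to lower head: from well G toward well D, i.e. toward the north-east.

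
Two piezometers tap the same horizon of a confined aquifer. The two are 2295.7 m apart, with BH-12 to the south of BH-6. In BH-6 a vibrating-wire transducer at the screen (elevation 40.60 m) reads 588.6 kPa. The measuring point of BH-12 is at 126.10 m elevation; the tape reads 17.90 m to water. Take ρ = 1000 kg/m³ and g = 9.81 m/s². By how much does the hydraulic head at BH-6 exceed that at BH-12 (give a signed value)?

Δh ≈ -7.60 m

Pressure head at BH-6: ψ = P/(ρg) = 588.6×1000 / (1000 × 9.81) = 60.00 m.
Total head at BH-6: h = z + ψ = 40.60 + 60.00 = 100.60 m.
Total head at BH-12: h = 126.10 − 17.90 = 108.20 m.
Head difference: h(BH-6) − h(BH-12) = 100.60 − 108.20 = -7.60 m.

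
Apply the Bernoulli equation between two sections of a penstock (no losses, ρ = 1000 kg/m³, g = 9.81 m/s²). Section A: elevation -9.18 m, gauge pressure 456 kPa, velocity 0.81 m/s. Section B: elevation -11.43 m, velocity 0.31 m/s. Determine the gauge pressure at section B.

P₂ ≈ 478 kPa

Pressure head at A: ψ₁ = P₁/(ρg) = 456×1000 / (1000 × 9.81) = 46.48 m.
Velocity heads: v₁²/2g = 0.81²/19.62 = 0.033 m; v₂²/2g = 0.31²/19.62 = 0.005 m.
Total head H = z₁ + ψ₁ + v₁²/2g = -9.18 + 46.48 + 0.033 = 37.33 m.
ψ₂ = H − z₂ − v₂²/2g = 37.33 − (-11.43) − 0.005 = 48.75 m.
P₂ = ρgψ₂ = 1000 × 9.81 × 48.75 ≈ 478 kPa.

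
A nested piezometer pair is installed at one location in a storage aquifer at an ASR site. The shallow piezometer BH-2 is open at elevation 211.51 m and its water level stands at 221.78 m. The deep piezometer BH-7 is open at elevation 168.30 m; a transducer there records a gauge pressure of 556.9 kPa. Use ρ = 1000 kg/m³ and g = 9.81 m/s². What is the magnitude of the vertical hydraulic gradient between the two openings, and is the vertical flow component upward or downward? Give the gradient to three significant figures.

|i_v| ≈ 0.0761; vertical flow is upward

Total head at BH-2: h = 221.78 m (water level in the standpipe).
Pressure head at BH-7: ψ = P/(ρg) = 556.9×1000 / (1000 × 9.81) = 56.77 m.
Total head at BH-7: h = z + ψ = 168.30 + 56.77 = 225.07 m.
Δh = h(BH-2) − h(BH-7) = 221.78 − 225.07 = -3.29 m.
Vertical separation Δz = 211.51 − 168.30 = 43.21 m.
|i_v| = |Δh| / Δz = 3.29 / 43.21 = 0.0761.
Head is higher in the deep piezometer, so vertical flow is upward (discharge condition).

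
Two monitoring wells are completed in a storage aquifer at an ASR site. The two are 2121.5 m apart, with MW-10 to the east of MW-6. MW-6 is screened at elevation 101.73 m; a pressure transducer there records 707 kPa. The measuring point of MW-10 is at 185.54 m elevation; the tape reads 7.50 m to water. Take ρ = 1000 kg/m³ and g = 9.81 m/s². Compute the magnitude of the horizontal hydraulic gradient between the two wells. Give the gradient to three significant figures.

Pressure head at MW-6: ψ = P/(ρg) = 707×1000 / (1000 × 9.81) = 72.07 m.
Total head at MW-6: h = z + ψ = 101.73 + 72.07 = 173.80 m.
Total head at MW-10: h = 185.54 − 7.50 = 178.04 m.
Head difference: h(MW-6) − h(MW-10) = 173.80 − 178.04 = -4.24 m.
Hydraulic gradient: i = |Δh| / L = 4.24 / 2121.5 = 0.00200.

i ≈ 0.00200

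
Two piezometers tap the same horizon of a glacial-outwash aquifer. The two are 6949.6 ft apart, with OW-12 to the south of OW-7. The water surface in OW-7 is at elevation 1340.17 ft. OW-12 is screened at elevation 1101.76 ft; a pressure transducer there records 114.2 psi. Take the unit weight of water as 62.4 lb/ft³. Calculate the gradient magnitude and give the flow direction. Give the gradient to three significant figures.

i ≈ 0.00362; groundwater flows toward the north

Total head at OW-7: h = 1340.17 ft (water level in the piezometer is the total head).
Pressure head at OW-12: ψ = 144·P/γ = 144 × 114.2 / 62.4 = 263.54 ft.
Total head at OW-12: h = z + ψ = 1101.76 + 263.54 = 1365.30 ft.
Head difference: h(OW-7) − h(OW-12) = 1340.17 − 1365.30 = -25.13 ft.
Hydraulic gradient: i = |Δh| / L = 25.13 / 6949.6 = 0.00362.
Flow is from higher to lower head: from OW-12 toward OW-7, i.e. toward the north.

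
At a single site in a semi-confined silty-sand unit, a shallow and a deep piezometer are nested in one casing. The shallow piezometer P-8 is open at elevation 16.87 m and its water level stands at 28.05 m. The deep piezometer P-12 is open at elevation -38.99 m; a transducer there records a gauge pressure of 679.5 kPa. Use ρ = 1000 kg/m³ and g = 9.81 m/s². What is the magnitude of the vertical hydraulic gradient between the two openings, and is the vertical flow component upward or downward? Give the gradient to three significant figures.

Total head at P-8: h = 28.05 m (water level in the standpipe).
Pressure head at P-12: ψ = P/(ρg) = 679.5×1000 / (1000 × 9.81) = 69.27 m.
Total head at P-12: h = z + ψ = -38.99 + 69.27 = 30.28 m.
Δh = h(P-8) − h(P-12) = 28.05 − 30.28 = -2.23 m.
Vertical separation Δz = 16.87 − (-38.99) = 55.86 m.
|i_v| = |Δh| / Δz = 2.23 / 55.86 = 0.0399.
Head is higher in the deep piezometer, so vertical flow is upward (discharge condition).

|i_v| ≈ 0.0399; vertical flow is upward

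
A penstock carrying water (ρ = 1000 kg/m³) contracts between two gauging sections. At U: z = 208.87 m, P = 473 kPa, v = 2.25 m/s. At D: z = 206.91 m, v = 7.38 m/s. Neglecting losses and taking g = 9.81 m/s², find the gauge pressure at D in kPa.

P₂ ≈ 468 kPa

Pressure head at U: ψ₁ = P₁/(ρg) = 473×1000 / (1000 × 9.81) = 48.22 m.
Velocity heads: v₁²/2g = 2.25²/19.62 = 0.258 m; v₂²/2g = 7.38²/19.62 = 2.776 m.
Total head H = z₁ + ψ₁ + v₁²/2g = 208.87 + 48.22 + 0.258 = 257.35 m.
ψ₂ = H − z₂ − v₂²/2g = 257.35 − 206.91 − 2.776 = 47.66 m.
P₂ = ρgψ₂ = 1000 × 9.81 × 47.66 ≈ 468 kPa.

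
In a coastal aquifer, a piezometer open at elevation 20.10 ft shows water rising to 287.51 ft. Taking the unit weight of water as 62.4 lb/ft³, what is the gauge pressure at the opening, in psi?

P ≈ 116 psi

Pressure head ψ = h − z = 287.51 − 20.10 = 267.41 ft.
P = γ·ψ / 144 = 62.4 × 267.41 / 144 = 116 psi.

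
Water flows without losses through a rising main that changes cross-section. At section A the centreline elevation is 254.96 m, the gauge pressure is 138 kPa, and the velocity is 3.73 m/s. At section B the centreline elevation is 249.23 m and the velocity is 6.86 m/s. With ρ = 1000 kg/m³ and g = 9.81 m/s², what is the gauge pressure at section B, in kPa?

P₂ ≈ 178 kPa

Pressure head at A: ψ₁ = P₁/(ρg) = 138×1000 / (1000 × 9.81) = 14.07 m.
Velocity heads: v₁²/2g = 3.73²/19.62 = 0.709 m; v₂²/2g = 6.86²/19.62 = 2.399 m.
Total head H = z₁ + ψ₁ + v₁²/2g = 254.96 + 14.07 + 0.709 = 269.74 m.
ψ₂ = H − z₂ − v₂²/2g = 269.74 − 249.23 − 2.399 = 18.11 m.
P₂ = ρgψ₂ = 1000 × 9.81 × 18.11 ≈ 178 kPa.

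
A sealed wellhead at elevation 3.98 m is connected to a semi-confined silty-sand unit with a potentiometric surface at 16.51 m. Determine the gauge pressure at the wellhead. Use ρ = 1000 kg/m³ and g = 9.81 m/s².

Head above the cap: Δh = 16.51 − 3.98 = 12.53 m.
P = ρgΔh = 1000 × 9.81 × 12.53 = 122919 Pa ≈ 123 kPa.

P ≈ 123 kPa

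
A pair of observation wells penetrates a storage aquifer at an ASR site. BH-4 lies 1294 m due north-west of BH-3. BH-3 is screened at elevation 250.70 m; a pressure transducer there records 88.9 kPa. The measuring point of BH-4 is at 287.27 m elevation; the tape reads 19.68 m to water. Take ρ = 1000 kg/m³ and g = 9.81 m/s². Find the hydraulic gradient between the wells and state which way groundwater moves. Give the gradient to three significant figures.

Pressure head at BH-3: ψ = P/(ρg) = 88.9×1000 / (1000 × 9.81) = 9.06 m.
Total head at BH-3: h = z + ψ = 250.70 + 9.06 = 259.76 m.
Total head at BH-4: h = 287.27 − 19.68 = 267.59 m.
Head difference: h(BH-3) − h(BH-4) = 259.76 − 267.59 = -7.83 m.
Hydraulic gradient: i = |Δh| / L = 7.83 / 1294 = 0.00605.
Flow is from higher to lower head: from BH-4 toward BH-3, i.e. toward the south-east.

i ≈ 0.00605; groundwater flows toward the south-east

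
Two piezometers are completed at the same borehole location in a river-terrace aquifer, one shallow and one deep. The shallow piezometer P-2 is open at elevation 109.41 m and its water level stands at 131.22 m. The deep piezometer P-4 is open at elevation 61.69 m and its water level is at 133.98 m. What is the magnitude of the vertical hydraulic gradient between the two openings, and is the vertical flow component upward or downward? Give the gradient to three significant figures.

Total head at P-2: h = 131.22 m (water level in the standpipe).
Total head at P-4: h = 133.98 m.
Δh = h(P-2) − h(P-4) = 131.22 − 133.98 = -2.76 m.
Vertical separation Δz = 109.41 − 61.69 = 47.72 m.
|i_v| = |Δh| / Δz = 2.76 / 47.72 = 0.0578.
Head is higher in the deep piezometer, so vertical flow is upward (discharge condition).

|i_v| ≈ 0.0578; vertical flow is upward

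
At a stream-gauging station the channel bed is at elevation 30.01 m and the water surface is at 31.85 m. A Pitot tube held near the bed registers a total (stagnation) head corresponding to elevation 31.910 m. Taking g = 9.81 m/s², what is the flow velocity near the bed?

Near the bed, under hydrostatic conditions, the piezometric head (z + ψ) equals the free-surface elevation, 31.85 m.
Velocity head = total − piezometric = 31.910 − 31.85 = 0.060 m.
v = √(2g·h_v) = √(2 × 9.81 × 0.060) = 1.08 m/s.

v ≈ 1.08 m/s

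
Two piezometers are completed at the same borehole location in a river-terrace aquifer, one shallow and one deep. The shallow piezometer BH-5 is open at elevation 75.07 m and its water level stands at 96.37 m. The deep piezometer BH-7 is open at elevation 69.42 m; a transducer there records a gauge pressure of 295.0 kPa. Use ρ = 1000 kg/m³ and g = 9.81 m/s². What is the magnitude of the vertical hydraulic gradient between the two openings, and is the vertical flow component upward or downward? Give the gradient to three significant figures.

|i_v| ≈ 0.552; vertical flow is upward

Total head at BH-5: h = 96.37 m (water level in the standpipe).
Pressure head at BH-7: ψ = P/(ρg) = 295.0×1000 / (1000 × 9.81) = 30.07 m.
Total head at BH-7: h = z + ψ = 69.42 + 30.07 = 99.49 m.
Δh = h(BH-5) − h(BH-7) = 96.37 − 99.49 = -3.12 m.
Vertical separation Δz = 75.07 − 69.42 = 5.65 m.
|i_v| = |Δh| / Δz = 3.12 / 5.65 = 0.552.
Head is higher in the deep piezometer, so vertical flow is upward (discharge condition).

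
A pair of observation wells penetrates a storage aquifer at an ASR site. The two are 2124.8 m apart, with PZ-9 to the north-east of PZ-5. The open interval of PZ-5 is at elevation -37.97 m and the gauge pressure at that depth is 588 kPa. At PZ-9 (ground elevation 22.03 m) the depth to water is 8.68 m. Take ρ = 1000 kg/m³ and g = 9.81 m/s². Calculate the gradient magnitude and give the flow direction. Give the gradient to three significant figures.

i ≈ 0.00406; groundwater flows toward the north-east

Pressure head at PZ-5: ψ = P/(ρg) = 588×1000 / (1000 × 9.81) = 59.94 m.
Total head at PZ-5: h = z + ψ = -37.97 + 59.94 = 21.97 m.
Total head at PZ-9: h = 22.03 − 8.68 = 13.35 m.
Head difference: h(PZ-5) − h(PZ-9) = 21.97 − 13.35 = 8.62 m.
Hydraulic gradient: i = |Δh| / L = 8.62 / 2124.8 = 0.00406.
Flow is from higher to lower head: from PZ-5 toward PZ-9, i.e. toward the north-east.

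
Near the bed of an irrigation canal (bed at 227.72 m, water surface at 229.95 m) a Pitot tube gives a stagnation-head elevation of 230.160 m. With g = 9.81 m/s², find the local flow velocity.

v ≈ 2.03 m/s

Near the bed, under hydrostatic conditions, the piezometric head (z + ψ) equals the free-surface elevation, 229.95 m.
Velocity head = total − piezometric = 230.160 − 229.95 = 0.210 m.
v = √(2g·h_v) = √(2 × 9.81 × 0.210) = 2.03 m/s.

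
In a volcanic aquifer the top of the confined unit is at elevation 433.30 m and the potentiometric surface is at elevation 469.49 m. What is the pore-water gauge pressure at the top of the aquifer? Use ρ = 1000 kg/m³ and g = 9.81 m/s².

Pressure head at the aquifer top: ψ = h − z = 469.49 − 433.30 = 36.19 m.
P = ρgψ = 1000 × 9.81 × 36.19 = 355024 Pa ≈ 355 kPa.

P ≈ 355 kPa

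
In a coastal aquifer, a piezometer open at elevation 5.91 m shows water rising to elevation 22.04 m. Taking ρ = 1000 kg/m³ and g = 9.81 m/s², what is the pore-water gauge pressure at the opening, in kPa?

P ≈ 158 kPa

Pressure head ψ = h − z = 22.04 − 5.91 = 16.13 m.
P = ρgψ = 1000 × 9.81 × 16.13 = 158235 Pa ≈ 158 kPa.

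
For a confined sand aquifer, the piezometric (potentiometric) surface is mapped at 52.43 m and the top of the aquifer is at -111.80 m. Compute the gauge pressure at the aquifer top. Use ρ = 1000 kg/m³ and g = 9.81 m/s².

P ≈ 1610 kPa

Pressure head at the aquifer top: ψ = h − z = 52.43 − (-111.80) = 164.23 m.
P = ρgψ = 1000 × 9.81 × 164.23 = 1611096 Pa ≈ 1610 kPa.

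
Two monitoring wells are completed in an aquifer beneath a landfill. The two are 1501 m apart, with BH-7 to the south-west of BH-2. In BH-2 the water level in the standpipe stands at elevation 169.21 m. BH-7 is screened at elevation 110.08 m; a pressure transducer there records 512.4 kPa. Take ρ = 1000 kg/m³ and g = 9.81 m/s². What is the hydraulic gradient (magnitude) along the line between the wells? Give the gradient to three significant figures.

i ≈ 0.00460

Total head at BH-2: h = 169.21 m (water level in the piezometer is the total head).
Pressure head at BH-7: ψ = P/(ρg) = 512.4×1000 / (1000 × 9.81) = 52.23 m.
Total head at BH-7: h = z + ψ = 110.08 + 52.23 = 162.31 m.
Head difference: h(BH-2) − h(BH-7) = 169.21 − 162.31 = 6.90 m.
Hydraulic gradient: i = |Δh| / L = 6.90 / 1501 = 0.00460.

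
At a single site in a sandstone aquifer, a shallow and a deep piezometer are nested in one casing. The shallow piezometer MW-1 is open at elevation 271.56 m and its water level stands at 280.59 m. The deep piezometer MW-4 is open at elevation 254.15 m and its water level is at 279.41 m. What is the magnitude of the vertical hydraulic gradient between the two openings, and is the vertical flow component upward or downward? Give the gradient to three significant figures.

Total head at MW-1: h = 280.59 m (water level in the standpipe).
Total head at MW-4: h = 279.41 m.
Δh = h(MW-1) − h(MW-4) = 280.59 − 279.41 = 1.18 m.
Vertical separation Δz = 271.56 − 254.15 = 17.41 m.
|i_v| = |Δh| / Δz = 1.18 / 17.41 = 0.0678.
Head is higher in the shallow piezometer, so vertical flow is downward (recharge condition).

|i_v| ≈ 0.0678; vertical flow is downward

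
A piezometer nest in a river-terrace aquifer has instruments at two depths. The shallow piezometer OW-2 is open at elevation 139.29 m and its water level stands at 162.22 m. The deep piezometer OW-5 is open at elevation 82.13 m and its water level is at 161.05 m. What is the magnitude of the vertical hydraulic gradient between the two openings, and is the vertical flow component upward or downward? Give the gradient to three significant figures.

|i_v| ≈ 0.0205; vertical flow is downward

Total head at OW-2: h = 162.22 m (water level in the standpipe).
Total head at OW-5: h = 161.05 m.
Δh = h(OW-2) − h(OW-5) = 162.22 − 161.05 = 1.17 m.
Vertical separation Δz = 139.29 − 82.13 = 57.16 m.
|i_v| = |Δh| / Δz = 1.17 / 57.16 = 0.0205.
Head is higher in the shallow piezometer, so vertical flow is downward (recharge condition).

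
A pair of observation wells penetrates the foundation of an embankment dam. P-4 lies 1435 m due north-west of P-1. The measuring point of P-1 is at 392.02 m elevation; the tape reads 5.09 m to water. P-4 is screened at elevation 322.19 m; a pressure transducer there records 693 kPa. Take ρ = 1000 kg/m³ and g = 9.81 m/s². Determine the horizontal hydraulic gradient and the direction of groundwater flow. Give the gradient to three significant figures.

Total head at P-1: h = 392.02 − 5.09 = 386.93 m.
Pressure head at P-4: ψ = P/(ρg) = 693×1000 / (1000 × 9.81) = 70.64 m.
Total head at P-4: h = z + ψ = 322.19 + 70.64 = 392.83 m.
Head difference: h(P-1) − h(P-4) = 386.93 − 392.83 = -5.90 m.
Hydraulic gradient: i = |Δh| / L = 5.90 / 1435 = 0.00411.
Flow is from higher to lower head: from P-4 toward P-1, i.e. toward the south-east.

i ≈ 0.00411; groundwater flows toward the south-east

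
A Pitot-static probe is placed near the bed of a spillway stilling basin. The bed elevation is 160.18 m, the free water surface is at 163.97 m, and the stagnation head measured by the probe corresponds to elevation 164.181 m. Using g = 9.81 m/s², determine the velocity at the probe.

v ≈ 2.03 m/s

Near the bed, under hydrostatic conditions, the piezometric head (z + ψ) equals the free-surface elevation, 163.97 m.
Velocity head = total − piezometric = 164.181 − 163.97 = 0.211 m.
v = √(2g·h_v) = √(2 × 9.81 × 0.211) = 2.03 m/s.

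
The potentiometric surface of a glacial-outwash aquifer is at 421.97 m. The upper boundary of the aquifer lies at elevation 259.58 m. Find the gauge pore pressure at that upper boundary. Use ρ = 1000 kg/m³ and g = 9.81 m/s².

P ≈ 1590 kPa

Pressure head at the aquifer top: ψ = h − z = 421.97 − 259.58 = 162.39 m.
P = ρgψ = 1000 × 9.81 × 162.39 = 1593046 Pa ≈ 1590 kPa.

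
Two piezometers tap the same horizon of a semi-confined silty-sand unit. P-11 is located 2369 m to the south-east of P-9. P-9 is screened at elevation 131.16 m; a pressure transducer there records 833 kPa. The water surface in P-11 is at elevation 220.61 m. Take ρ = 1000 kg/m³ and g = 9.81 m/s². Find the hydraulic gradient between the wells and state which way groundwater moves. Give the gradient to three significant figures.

Pressure head at P-9: ψ = P/(ρg) = 833×1000 / (1000 × 9.81) = 84.91 m.
Total head at P-9: h = z + ψ = 131.16 + 84.91 = 216.07 m.
Total head at P-11: h = 220.61 m (water level in the piezometer is the total head).
Head difference: h(P-9) − h(P-11) = 216.07 − 220.61 = -4.54 m.
Hydraulic gradient: i = |Δh| / L = 4.54 / 2369 = 0.00192.
Flow is from higher to lower head: from P-11 toward P-9, i.e. toward the north-west.

i ≈ 0.00192; groundwater flows toward the north-west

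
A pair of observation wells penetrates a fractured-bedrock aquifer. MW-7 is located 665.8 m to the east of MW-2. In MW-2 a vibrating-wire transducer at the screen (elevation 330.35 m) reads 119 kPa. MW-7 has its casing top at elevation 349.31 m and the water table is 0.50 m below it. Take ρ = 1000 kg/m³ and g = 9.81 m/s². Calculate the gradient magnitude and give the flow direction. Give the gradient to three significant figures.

i ≈ 0.00951; groundwater flows toward the west

Pressure head at MW-2: ψ = P/(ρg) = 119×1000 / (1000 × 9.81) = 12.13 m.
Total head at MW-2: h = z + ψ = 330.35 + 12.13 = 342.48 m.
Total head at MW-7: h = 349.31 − 0.50 = 348.81 m.
Head difference: h(MW-2) − h(MW-7) = 342.48 − 348.81 = -6.33 m.
Hydraulic gradient: i = |Δh| / L = 6.33 / 665.8 = 0.00951.
Flow is from higher to lower head: from MW-7 toward MW-2, i.e. toward the west.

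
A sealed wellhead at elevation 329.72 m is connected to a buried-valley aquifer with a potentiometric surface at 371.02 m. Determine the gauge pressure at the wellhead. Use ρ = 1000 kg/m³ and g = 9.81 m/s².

P ≈ 405 kPa

Head above the cap: Δh = 371.02 − 329.72 = 41.30 m.
P = ρgΔh = 1000 × 9.81 × 41.30 = 405153 Pa ≈ 405 kPa.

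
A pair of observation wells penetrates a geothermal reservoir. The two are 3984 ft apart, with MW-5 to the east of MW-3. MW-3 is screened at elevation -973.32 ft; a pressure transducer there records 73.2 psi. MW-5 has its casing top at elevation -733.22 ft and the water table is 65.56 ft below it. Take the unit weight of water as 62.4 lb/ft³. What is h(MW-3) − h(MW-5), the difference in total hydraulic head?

Δh ≈ -5.62 ft

Pressure head at MW-3: ψ = 144·P/γ = 144 × 73.2 / 62.4 = 168.92 ft.
Total head at MW-3: h = z + ψ = -973.32 + 168.92 = -804.40 ft.
Total head at MW-5: h = -733.22 − 65.56 = -798.78 ft.
Head difference: h(MW-3) − h(MW-5) = -804.40 − (-798.78) = -5.62 ft.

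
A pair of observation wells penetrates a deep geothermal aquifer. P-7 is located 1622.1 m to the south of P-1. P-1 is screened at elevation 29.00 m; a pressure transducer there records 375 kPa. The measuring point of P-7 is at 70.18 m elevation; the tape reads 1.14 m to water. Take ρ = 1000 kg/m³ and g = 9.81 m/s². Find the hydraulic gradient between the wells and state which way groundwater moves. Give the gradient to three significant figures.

Pressure head at P-1: ψ = P/(ρg) = 375×1000 / (1000 × 9.81) = 38.23 m.
Total head at P-1: h = z + ψ = 29.00 + 38.23 = 67.23 m.
Total head at P-7: h = 70.18 − 1.14 = 69.04 m.
Head difference: h(P-1) − h(P-7) = 67.23 − 69.04 = -1.81 m.
Hydraulic gradient: i = |Δh| / L = 1.81 / 1622.1 = 0.00112.
Flow is from higher to lower head: from P-7 toward P-1, i.e. toward the north.

i ≈ 0.00112; groundwater flows toward the north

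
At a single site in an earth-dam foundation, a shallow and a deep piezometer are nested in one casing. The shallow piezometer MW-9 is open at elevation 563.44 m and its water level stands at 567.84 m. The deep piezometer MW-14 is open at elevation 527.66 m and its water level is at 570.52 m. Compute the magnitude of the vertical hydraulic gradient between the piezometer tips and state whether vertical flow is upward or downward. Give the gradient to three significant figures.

|i_v| ≈ 0.0749; vertical flow is upward

Total head at MW-9: h = 567.84 m (water level in the standpipe).
Total head at MW-14: h = 570.52 m.
Δh = h(MW-9) − h(MW-14) = 567.84 − 570.52 = -2.68 m.
Vertical separation Δz = 563.44 − 527.66 = 35.78 m.
|i_v| = |Δh| / Δz = 2.68 / 35.78 = 0.0749.
Head is higher in the deep piezometer, so vertical flow is upward (discharge condition).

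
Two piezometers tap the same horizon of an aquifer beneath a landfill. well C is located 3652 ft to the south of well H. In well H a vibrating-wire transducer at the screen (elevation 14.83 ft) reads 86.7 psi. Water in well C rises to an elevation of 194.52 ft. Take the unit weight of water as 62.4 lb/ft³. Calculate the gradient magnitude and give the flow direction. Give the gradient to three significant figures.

i ≈ 0.00558; groundwater flows toward the south

Pressure head at well H: ψ = 144·P/γ = 144 × 86.7 / 62.4 = 200.08 ft.
Total head at well H: h = z + ψ = 14.83 + 200.08 = 214.91 ft.
Total head at well C: h = 194.52 ft (water level in the piezometer is the total head).
Head difference: h(well H) − h(well C) = 214.91 − 194.52 = 20.39 ft.
Hydraulic gradient: i = |Δh| / L = 20.39 / 3652 = 0.00558.
Flow is from higher to lower head: from well H toward well C, i.e. toward the south.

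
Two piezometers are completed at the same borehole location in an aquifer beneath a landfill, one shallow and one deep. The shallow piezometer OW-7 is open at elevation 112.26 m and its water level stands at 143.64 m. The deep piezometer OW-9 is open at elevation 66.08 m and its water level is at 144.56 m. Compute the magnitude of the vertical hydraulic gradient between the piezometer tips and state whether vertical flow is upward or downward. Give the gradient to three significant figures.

Total head at OW-7: h = 143.64 m (water level in the standpipe).
Total head at OW-9: h = 144.56 m.
Δh = h(OW-7) − h(OW-9) = 143.64 − 144.56 = -0.92 m.
Vertical separation Δz = 112.26 − 66.08 = 46.18 m.
|i_v| = |Δh| / Δz = 0.92 / 46.18 = 0.0199.
Head is higher in the deep piezometer, so vertical flow is upward (discharge condition).

|i_v| ≈ 0.0199; vertical flow is upward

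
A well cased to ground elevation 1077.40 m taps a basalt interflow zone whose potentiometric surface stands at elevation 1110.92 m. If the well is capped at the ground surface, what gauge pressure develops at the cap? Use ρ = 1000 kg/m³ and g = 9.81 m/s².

P ≈ 329 kPa

Head above the cap: Δh = 1110.92 − 1077.40 = 33.52 m.
P = ρgΔh = 1000 × 9.81 × 33.52 = 328831 Pa ≈ 329 kPa.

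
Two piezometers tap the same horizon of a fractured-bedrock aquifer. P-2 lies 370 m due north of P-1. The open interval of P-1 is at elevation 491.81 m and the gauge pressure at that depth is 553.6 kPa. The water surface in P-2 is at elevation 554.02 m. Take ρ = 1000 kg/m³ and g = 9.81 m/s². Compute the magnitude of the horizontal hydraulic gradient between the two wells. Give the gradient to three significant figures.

i ≈ 0.0156

Pressure head at P-1: ψ = P/(ρg) = 553.6×1000 / (1000 × 9.81) = 56.43 m.
Total head at P-1: h = z + ψ = 491.81 + 56.43 = 548.24 m.
Total head at P-2: h = 554.02 m (water level in the piezometer is the total head).
Head difference: h(P-1) − h(P-2) = 548.24 − 554.02 = -5.78 m.
Hydraulic gradient: i = |Δh| / L = 5.78 / 370 = 0.0156.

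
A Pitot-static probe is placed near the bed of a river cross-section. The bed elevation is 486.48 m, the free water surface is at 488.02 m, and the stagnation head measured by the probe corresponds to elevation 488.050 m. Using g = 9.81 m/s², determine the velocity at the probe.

Near the bed, under hydrostatic conditions, the piezometric head (z + ψ) equals the free-surface elevation, 488.02 m.
Velocity head = total − piezometric = 488.050 − 488.02 = 0.030 m.
v = √(2g·h_v) = √(2 × 9.81 × 0.030) = 0.767 m/s.

v ≈ 0.767 m/s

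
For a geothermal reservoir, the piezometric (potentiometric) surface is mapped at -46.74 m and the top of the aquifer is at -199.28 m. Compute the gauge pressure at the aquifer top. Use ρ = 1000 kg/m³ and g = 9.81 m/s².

P ≈ 1500 kPa

Pressure head at the aquifer top: ψ = h − z = -46.74 − (-199.28) = 152.54 m.
P = ρgψ = 1000 × 9.81 × 152.54 = 1496417 Pa ≈ 1500 kPa.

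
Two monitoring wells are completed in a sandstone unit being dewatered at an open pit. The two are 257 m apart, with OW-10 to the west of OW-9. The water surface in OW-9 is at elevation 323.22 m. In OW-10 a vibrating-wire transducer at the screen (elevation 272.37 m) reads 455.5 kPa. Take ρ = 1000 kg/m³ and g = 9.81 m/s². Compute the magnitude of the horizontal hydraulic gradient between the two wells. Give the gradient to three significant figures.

i ≈ 0.0172

Total head at OW-9: h = 323.22 m (water level in the piezometer is the total head).
Pressure head at OW-10: ψ = P/(ρg) = 455.5×1000 / (1000 × 9.81) = 46.43 m.
Total head at OW-10: h = z + ψ = 272.37 + 46.43 = 318.80 m.
Head difference: h(OW-9) − h(OW-10) = 323.22 − 318.80 = 4.42 m.
Hydraulic gradient: i = |Δh| / L = 4.42 / 257 = 0.0172.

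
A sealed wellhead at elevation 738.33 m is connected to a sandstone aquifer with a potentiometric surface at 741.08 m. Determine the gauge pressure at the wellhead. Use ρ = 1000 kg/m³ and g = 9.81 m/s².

P ≈ 27.0 kPa

Head above the cap: Δh = 741.08 − 738.33 = 2.75 m.
P = ρgΔh = 1000 × 9.81 × 2.75 = 26978 Pa ≈ 27.0 kPa.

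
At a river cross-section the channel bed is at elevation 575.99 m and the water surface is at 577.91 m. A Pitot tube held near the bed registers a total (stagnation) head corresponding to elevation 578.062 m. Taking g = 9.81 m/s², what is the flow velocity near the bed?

Near the bed, under hydrostatic conditions, the piezometric head (z + ψ) equals the free-surface elevation, 577.91 m.
Velocity head = total − piezometric = 578.062 − 577.91 = 0.152 m.
v = √(2g·h_v) = √(2 × 9.81 × 0.152) = 1.73 m/s.

v ≈ 1.73 m/s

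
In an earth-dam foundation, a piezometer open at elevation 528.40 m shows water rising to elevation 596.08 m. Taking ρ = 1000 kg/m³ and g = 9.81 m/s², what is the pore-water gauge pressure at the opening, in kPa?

Pressure head ψ = h − z = 596.08 − 528.40 = 67.68 m.
P = ρgψ = 1000 × 9.81 × 67.68 = 663941 Pa ≈ 664 kPa.

P ≈ 664 kPa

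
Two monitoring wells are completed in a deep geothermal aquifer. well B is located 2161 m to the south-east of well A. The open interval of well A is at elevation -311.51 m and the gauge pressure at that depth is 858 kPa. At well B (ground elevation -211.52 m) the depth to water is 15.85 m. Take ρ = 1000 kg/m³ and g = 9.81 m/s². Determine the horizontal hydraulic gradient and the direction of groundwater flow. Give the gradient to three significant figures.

Pressure head at well A: ψ = P/(ρg) = 858×1000 / (1000 × 9.81) = 87.46 m.
Total head at well A: h = z + ψ = -311.51 + 87.46 = -224.05 m.
Total head at well B: h = -211.52 − 15.85 = -227.37 m.
Head difference: h(well A) − h(well B) = -224.05 − (-227.37) = 3.32 m.
Hydraulic gradient: i = |Δh| / L = 3.32 / 2161 = 0.00154.
Flow is from higher to lower head: from well A toward well B, i.e. toward the south-east.

i ≈ 0.00154; groundwater flows toward the south-east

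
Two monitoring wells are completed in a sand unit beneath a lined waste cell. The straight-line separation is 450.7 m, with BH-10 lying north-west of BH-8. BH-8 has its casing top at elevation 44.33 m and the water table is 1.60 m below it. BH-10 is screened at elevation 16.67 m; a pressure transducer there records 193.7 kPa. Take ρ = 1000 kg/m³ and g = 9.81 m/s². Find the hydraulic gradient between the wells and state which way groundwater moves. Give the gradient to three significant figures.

i ≈ 0.0140; groundwater flows toward the north-west

Total head at BH-8: h = 44.33 − 1.60 = 42.73 m.
Pressure head at BH-10: ψ = P/(ρg) = 193.7×1000 / (1000 × 9.81) = 19.75 m.
Total head at BH-10: h = z + ψ = 16.67 + 19.75 = 36.42 m.
Head difference: h(BH-8) − h(BH-10) = 42.73 − 36.42 = 6.31 m.
Hydraulic gradient: i = |Δh| / L = 6.31 / 450.7 = 0.0140.
Flow is from higher to lower head: from BH-8 toward BH-10, i.e. toward the north-west.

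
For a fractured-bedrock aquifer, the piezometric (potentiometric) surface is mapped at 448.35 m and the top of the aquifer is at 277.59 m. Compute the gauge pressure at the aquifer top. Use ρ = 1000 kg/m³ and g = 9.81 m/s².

P ≈ 1680 kPa

Pressure head at the aquifer top: ψ = h − z = 448.35 − 277.59 = 170.76 m.
P = ρgψ = 1000 × 9.81 × 170.76 = 1675156 Pa ≈ 1680 kPa.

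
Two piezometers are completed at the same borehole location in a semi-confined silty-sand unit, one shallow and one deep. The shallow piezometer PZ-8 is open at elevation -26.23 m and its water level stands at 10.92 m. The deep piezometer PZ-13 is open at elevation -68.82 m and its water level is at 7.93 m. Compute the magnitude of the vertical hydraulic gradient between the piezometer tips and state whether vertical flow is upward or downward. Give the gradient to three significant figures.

|i_v| ≈ 0.0702; vertical flow is downward

Total head at PZ-8: h = 10.92 m (water level in the standpipe).
Total head at PZ-13: h = 7.93 m.
Δh = h(PZ-8) − h(PZ-13) = 10.92 − 7.93 = 2.99 m.
Vertical separation Δz = -26.23 − (-68.82) = 42.59 m.
|i_v| = |Δh| / Δz = 2.99 / 42.59 = 0.0702.
Head is higher in the shallow piezometer, so vertical flow is downward (recharge condition).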